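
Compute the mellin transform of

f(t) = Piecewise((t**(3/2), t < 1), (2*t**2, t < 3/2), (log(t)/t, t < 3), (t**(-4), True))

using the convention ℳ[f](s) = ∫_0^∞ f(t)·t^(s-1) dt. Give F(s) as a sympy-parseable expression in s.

treat the 4 regions marked off by 1, 3/2, 3 separately and sum
segment [0, 1) carries t**(3/2); integrate it
on [1, 3/2): add ∫ 2*t**2·t^(s-1) dt
on [3/2, 3) integrate f = log(t)/t against the kernel
the [3, ∞) slice contributes ∫ t**(-4)·t^(s-1) dt

(324*2**s*(s - 4)*(s + 2)*(s**2 - 2*s + 1) - 324*2**s*(s - 4)*(2*s + 3)*(s**2 - 2*s + 1) - 108*3**s*s*(s - 4)*(s + 2)*(2*s + 3)*log(3) + 108*3**s*s*(s - 4)*(s + 2)*(2*s + 3)*log(2) - 108*3**s*(s - 4)*(s + 2)*(2*s + 3)*log(2) + 108*3**s*(s - 4)*(s + 2)*(2*s + 3) + 108*3**s*(s - 4)*(s + 2)*(2*s + 3)*log(3) + 729*3**s*(s - 4)*(2*s + 3)*(s**2 - 2*s + 1) + 54*6**s*s*(s - 4)*(s + 2)*(2*s + 3)*log(3) - 54*6**s*(s - 4)*(s + 2)*(2*s + 3)*log(3) - 54*6**s*(s - 4)*(s + 2)*(2*s + 3) - 2*6**s*(s + 2)*(2*s + 3)*(s**2 - 2*s + 1))/(162*2**s*(s - 4)*(s + 2)*(2*s + 3)*(s**2 - 2*s + 1))
  -3/2 < Re(s) < 4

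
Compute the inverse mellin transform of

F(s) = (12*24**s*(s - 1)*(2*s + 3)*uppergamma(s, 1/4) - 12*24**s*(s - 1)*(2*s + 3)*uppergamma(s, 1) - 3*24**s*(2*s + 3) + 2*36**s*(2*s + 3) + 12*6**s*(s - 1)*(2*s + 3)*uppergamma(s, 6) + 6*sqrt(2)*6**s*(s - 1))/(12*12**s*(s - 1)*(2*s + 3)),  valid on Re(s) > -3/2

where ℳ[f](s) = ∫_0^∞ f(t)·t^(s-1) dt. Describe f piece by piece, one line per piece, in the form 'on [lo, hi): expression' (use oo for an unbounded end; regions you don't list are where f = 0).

on [0, 1/2): t**(3/2)
on [1/2, 2): exp(-t/2)
on [2, 3): 1/(2*t)
on [3, oo): exp(-2*t)

f breaks at 1/2, 2, 3 into 4 integrals to sum
piece [0, 1/2): integrate t**(3/2) against the kernel
between 1/2 and 2 the integrand is exp(-t/2)·t^(s-1)
for t in [2, 3): the term is ∫ 1/(2*t)·t^(s-1)
the [3, ∞) slice contributes ∫ exp(-2*t)·t^(s-1) dt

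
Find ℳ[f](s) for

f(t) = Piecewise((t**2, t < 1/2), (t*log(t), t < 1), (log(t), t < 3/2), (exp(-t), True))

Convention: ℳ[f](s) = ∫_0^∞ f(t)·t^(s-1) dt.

split f at 1/2, 1, 3/2: ℳ[f](s) collects 4 kernel integrals
between 0 and 1/2 the integrand is t**2·t^(s-1)
∫ over [1/2, 1) of t*log(t)·t^(s-1) joins the sum
on [1, 3/2): add ∫ log(t)·t^(s-1) dt
between 3/2 and ∞ the integrand is exp(-t)·t^(s-1)

(4*2**s*s**2*(s + 2)*(s**2 + 2*s + 1)*uppergamma(s, 3/2) - 4*2**s*s**2*(s + 2) + 4*2**s*(s + 2)*(s**2 + 2*s + 1) + 3**s*s*(s + 2)*(-4*log(2) + 4*log(3))*(s**2 + 2*s + 1) - 4*3**s*(s + 2)*(s**2 + 2*s + 1) + s**3*(s + 2)*log(4) + s**2*(s + 2)*log(4) + 2*s**2*(s + 2) + s**2*(s**2 + 2*s + 1))/(4*2**s*s**2*(s + 2)*(s**2 + 2*s + 1))
  Re(s) > -2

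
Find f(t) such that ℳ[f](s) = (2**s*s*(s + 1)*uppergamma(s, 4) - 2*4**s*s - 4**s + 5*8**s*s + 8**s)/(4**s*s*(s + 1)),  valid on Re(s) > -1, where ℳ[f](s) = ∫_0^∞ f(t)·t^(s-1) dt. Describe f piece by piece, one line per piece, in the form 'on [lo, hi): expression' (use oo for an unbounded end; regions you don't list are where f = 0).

on [0, 1): t
on [1, 2): 2*t + 1
on [2, oo): exp(-2*t)

split f at 1, 2: ℳ[f](s) collects 3 kernel integrals
segment 0 to 1 holds t; add its integral
∫ (2*t + 1)·t^(s-1) over [1, 2)
∫ over [2, ∞) of exp(-2*t)·t^(s-1) joins the sum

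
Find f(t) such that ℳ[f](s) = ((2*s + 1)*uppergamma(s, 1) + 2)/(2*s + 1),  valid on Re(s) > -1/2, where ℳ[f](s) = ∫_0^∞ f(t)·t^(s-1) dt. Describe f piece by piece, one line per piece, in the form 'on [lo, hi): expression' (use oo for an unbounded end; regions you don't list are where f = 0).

the 2 pieces separated at 1 each add one integral
between 0 and 1 the integrand is sqrt(t)·t^(s-1)
the [1, ∞) slice contributes ∫ exp(-t)·t^(s-1) dt

on [0, 1): sqrt(t)
on [1, oo): exp(-t)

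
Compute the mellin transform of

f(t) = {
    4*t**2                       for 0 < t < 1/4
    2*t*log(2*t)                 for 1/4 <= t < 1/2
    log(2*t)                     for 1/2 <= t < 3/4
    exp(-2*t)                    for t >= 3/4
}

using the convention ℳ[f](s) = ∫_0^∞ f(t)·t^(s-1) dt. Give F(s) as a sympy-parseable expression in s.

strip the common scale on t: t**2 on [0, 1/2); t*log(t) on [1/2, 1); log(t) on [1, 3/2); …
breakpoints 1/4, 1/2, 3/4: one integral from each of the 4 segments
[0, 1/4) adds the kernel integral of 4*t**2
segment [1/4, 1/2) carries 2*t*log(2*t); integrate it
on [1/2, 3/4): add ∫ log(2*t)·t^(s-1) dt
[3/4, ∞) adds the kernel integral of exp(-2*t)

(4*2**s*s**2*(s + 2)*(s**2 + 2*s + 1)*uppergamma(s, 3/2) - 4*2**s*s**2*(s + 2) + 4*2**s*(s + 2)*(s**2 + 2*s + 1) + 3**s*s*(s + 2)*(-4*log(2) + 4*log(3))*(s**2 + 2*s + 1) - 4*3**s*(s + 2)*(s**2 + 2*s + 1) + s**3*(s + 2)*log(4) + s**2*(s + 2)*log(4) + 2*s**2*(s + 2) + s**2*(s**2 + 2*s + 1))/(4*2**(2*s)*s**2*(s + 2)*(s**2 + 2*s + 1))
  Re(s) > -2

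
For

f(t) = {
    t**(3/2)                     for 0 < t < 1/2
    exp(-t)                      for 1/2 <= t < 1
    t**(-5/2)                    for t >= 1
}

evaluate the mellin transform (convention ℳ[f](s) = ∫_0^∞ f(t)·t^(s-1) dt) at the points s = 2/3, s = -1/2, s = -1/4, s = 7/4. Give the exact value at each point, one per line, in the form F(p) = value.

linearity at 1/2, 1 turns ℳ[f](s) into 3 summed integrals
segment [0, 1/2) carries t**(3/2); integrate it
for t in [1/2, 1): the term is ∫ exp(-t)·t^(s-1)
∫ t**(-5/2)·t^(s-1) over [1, ∞)

F(2/3) = -uppergamma(2/3, 1) + 3*2**(5/6)/52 + 6/11 + uppergamma(2/3, 1/2)
F(-1/2) = -2*sqrt(pi)*erfc(sqrt(2)/2) - 2*exp(-1) + 2*sqrt(pi)*erfc(1) + 5/6 + 2*sqrt(2)*exp(-1/2)
F(-1/4) = -uppergamma(-1/4, 1) + 2**(3/4)/5 + 4/11 + uppergamma(-1/4, 1/2)
F(7/4) = -uppergamma(7/4, 1) + 2**(3/4)/52 + uppergamma(7/4, 1/2) + 4/3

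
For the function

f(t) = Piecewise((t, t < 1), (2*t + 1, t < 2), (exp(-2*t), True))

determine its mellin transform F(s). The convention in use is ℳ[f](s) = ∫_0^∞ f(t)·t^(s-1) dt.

(2**s*s*(s + 1)*uppergamma(s, 4) - 2*4**s*s - 4**s + 5*8**s*s + 8**s)/(4**s*s*(s + 1))
  Re(s) > -1

summing 3 kernel integrals split by 1, 2 yields ℳ[f](s)
[0, 1) adds the kernel integral of t
for t in [1, 2): the term is ∫ (2*t + 1)·t^(s-1)
∫ over [2, ∞) of exp(-2*t)·t^(s-1) joins the sum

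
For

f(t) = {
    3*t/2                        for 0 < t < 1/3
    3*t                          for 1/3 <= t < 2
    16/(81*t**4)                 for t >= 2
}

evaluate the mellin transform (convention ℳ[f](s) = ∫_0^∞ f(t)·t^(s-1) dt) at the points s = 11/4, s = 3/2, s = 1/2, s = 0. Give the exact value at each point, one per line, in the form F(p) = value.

reversing the common scale on t: t on [0, 1/2); 2*t on [1/2, 3); t**(-4) on [3, ∞)
slice at 1/3, 2, transform all 3 pieces, and sum them
on [0, 1/3): add ∫ 3*t/2·t^(s-1) dt
on [1/3, 2) integrate f = 3*t against the kernel
the [2, ∞) slice contributes ∫ 16/(81*t**4)·t^(s-1) dt

F(11/4) = -2*3**(1/4)/405 + 2608*2**(3/4)/405
F(3/2) = sqrt(3)*(-27 + 1948*sqrt(6))/1215
F(1/2) = sqrt(3)*(-189 + 2270*sqrt(6))/1701
F(0) = 1783/324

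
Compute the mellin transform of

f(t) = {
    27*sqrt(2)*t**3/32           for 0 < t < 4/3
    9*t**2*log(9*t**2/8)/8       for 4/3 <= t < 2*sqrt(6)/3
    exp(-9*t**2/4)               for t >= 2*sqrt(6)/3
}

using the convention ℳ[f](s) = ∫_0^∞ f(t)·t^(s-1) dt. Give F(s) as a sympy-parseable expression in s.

2**(s/2)*(-12**(s/2)*s*(s + 3)*log(2) - 2*12**(s/2)*(s + 3)*log(2) + 2*12**(s/2)*(s + 3) + 4*12**(s/2)*sqrt(2)*(s**2/4 + s + 1) + 3*18**(s/2)*s*(s + 3)*log(3)/2 - 3*18**(s/2)*(s + 3) + 3*18**(s/2)*(s + 3)*log(3) + 3**(s/2)*(s + 3)*(s**2/4 + s + 1)*uppergamma(s/2, 6))/(2*(3/2)**s*6**(s/2)*(s + 3)*(s**2/4 + s + 1))
  Re(s) > -3

reversing the common scale on t: sqrt(2)*t**3/4 on [0, 2); t**2*log(t**2/2)/2 on [2, sqrt(6)); exp(-t**2) on [sqrt(6), ∞)
reversing the power substitution: sqrt(2)*t**(3/2)/4 on [0, 4); t*log(t/2)/2 on [4, 6); exp(-t) on [6, ∞)
strip the common scale on t: t**(3/2) on [0, 2); t*log(t) on [2, 3); exp(-2*t) on [3, ∞)
breakpoints 4/3, 2*sqrt(6)/3: one integral from each of the 3 segments
over [0, 4/3), the kernel integral of 27*sqrt(2)*t**3/32 enters the sum
piece [4/3, 2*sqrt(6)/3): integrate 9*t**2*log(9*t**2/8)/8 against the kernel
over [2*sqrt(6)/3, ∞), the kernel integral of exp(-9*t**2/4) enters the sum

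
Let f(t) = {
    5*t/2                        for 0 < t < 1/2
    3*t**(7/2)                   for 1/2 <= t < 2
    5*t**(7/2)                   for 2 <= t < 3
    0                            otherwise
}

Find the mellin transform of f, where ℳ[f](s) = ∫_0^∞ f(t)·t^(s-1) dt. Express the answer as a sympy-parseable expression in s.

treat the 3 regions marked off by 1/2, 2 separately and sum
∫ 5*t/2·t^(s-1) over [0, 1/2)
the [1/2, 2) slice contributes ∫ 3*t**(7/2)·t^(s-1) dt
segment 2 to 3 holds 5*t**(7/2); add its integral

(-3*2**(1/2 - s)*(s + 1) - 256*2**(s + 1/2)*(s + 1) + 2160*3**(s + 1/2)*(s + 1) + 10*(2*s + 7)/2**s)/(8*(s + 1)*(2*s + 7))
  Re(s) > -1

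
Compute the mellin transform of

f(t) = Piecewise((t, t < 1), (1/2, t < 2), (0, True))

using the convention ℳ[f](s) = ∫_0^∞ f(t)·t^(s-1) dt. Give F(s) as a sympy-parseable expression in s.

decompose at 1; ℳ[f](s) sums the 2 pieces' integrals
piece [0, 1): integrate t against the kernel
the [1, 2) slice contributes ∫ 1/2·t^(s-1) dt

(2**s*(s + 1) + s - 1)/(2*s*(s + 1))
  Re(s) > -1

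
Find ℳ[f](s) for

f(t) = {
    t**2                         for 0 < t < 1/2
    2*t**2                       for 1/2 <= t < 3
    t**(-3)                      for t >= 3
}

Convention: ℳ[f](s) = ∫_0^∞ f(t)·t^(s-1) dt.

(1940*6**s*s - 5840*6**s - 27*s + 81)/(108*2**s*(s**2 - s - 6))
  -2 < Re(s) < 3

strip the shared t-power: t on [0, 1/2); 2*t on [1/2, 3); t**(-4) on [3, ∞)
slice at 1/2, 3, transform all 3 pieces, and sum them
for t in [0, 1/2): the term is ∫ t**2·t^(s-1)
over [1/2, 3), the kernel integral of 2*t**2 enters the sum
on [3, ∞) integrate f = t**(-3) against the kernel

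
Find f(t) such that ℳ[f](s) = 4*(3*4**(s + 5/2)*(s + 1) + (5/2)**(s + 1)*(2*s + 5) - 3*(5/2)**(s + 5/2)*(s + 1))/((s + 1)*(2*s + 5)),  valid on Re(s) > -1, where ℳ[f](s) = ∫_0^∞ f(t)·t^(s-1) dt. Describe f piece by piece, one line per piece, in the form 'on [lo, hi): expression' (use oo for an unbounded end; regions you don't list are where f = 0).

on [0, 5/2): 4*t
on [5/2, 4): 6*t**(5/2)

f breaks at 5/2 into 2 integrals to sum
between 0 and 5/2 the integrand is 4*t·t^(s-1)
on [5/2, 4) integrate f = 6*t**(5/2) against the kernel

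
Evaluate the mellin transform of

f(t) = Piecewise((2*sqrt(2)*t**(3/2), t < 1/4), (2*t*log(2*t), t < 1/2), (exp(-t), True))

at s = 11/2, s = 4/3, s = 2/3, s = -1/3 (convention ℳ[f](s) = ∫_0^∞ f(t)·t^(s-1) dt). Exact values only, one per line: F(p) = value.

invert the common scale on t to get t**(3/2) on [0, 1/2); t*log(t) on [1/2, 1); exp(-t/2) on [1, ∞)
cuts at 1/4, 1/2: linearity sums the 3 kernel integrals
segment [0, 1/4) carries 2*sqrt(2)*t**(3/2); integrate it
on [1/4, 1/2) integrate f = 2*t*log(2*t) against the kernel
∫ over [1/2, ∞) of exp(-t)·t^(s-1) joins the sum

F(11/2) = ((-3415*sqrt(2) + 56 + 364*log(2) + 286191360*sqrt(pi)*erfc(sqrt(2)/2))*exp(1/2) + 403696384*sqrt(2))*exp(-1/2)/9691136
F(4/3) = 2**(1/3)*(-612*2**(1/3) + 153 + 147*sqrt(2) + 357*log(2) + 6664*2**(2/3)*uppergamma(4/3, 1/2))/13328
F(2/3) = 2**(2/3)*(-234*2**(2/3) + 75*sqrt(2) + 117 + 195*log(2) + 1300*2**(1/3)*uppergamma(2/3, 1/2))/2600
F(-1/3) = 2**(2/3)*(-63*2**(2/3) + 12*sqrt(2) + 28*2**(1/3)*uppergamma(-1/3, 1/2) + 42*log(2) + 63)/56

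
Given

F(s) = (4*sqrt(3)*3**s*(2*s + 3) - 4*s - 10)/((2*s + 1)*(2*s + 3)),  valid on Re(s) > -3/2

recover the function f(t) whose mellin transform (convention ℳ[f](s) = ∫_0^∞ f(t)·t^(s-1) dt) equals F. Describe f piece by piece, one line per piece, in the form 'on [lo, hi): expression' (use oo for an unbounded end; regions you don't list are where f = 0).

on [0, 1): t**(3/2)
on [1, 3): 2*sqrt(t)

decompose at 1; ℳ[f](s) sums the 2 pieces' integrals
segment 0 to 1 holds t**(3/2); add its integral
on [1, 3): add ∫ 2*sqrt(t)·t^(s-1) dt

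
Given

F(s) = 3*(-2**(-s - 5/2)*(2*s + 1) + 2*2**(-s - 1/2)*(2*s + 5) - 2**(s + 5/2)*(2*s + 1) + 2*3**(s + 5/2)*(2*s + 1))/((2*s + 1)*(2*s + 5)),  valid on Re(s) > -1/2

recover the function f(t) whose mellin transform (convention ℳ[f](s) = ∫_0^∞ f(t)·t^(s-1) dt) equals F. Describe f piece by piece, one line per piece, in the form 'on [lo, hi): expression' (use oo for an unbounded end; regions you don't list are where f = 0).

on [0, 1/2): 3*sqrt(t)
on [1/2, 2): 3*t**(5/2)/2
on [2, 3): 3*t**(5/2)

decompose at 1/2, 2; ℳ[f](s) sums the 3 pieces' integrals
[0, 1/2) adds the kernel integral of 3*sqrt(t)
the [1/2, 2) slice contributes ∫ 3*t**(5/2)/2·t^(s-1) dt
between 2 and 3 the integrand is 3*t**(5/2)·t^(s-1)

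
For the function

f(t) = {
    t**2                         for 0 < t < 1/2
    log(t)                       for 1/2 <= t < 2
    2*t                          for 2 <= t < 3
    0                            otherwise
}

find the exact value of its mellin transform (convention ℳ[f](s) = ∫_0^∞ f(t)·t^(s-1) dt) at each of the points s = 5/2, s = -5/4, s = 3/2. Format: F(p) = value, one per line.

F(5/2) = sqrt(2)*(-130649 + 41580*log(2) + 194400*sqrt(6))/25200
F(-5/4) = 2**(1/4)*(-100*6**(3/4) - log(2**(15*sqrt(2) + 120)) + 146 + 288*sqrt(2))/75
F(3/2) = sqrt(2)*(-9979 + 3780*log(2) + 9072*sqrt(6))/2520

split f at 1/2, 2: ℳ[f](s) collects 3 kernel integrals
on [0, 1/2) integrate f = t**2 against the kernel
∫ log(t)·t^(s-1) over [1/2, 2)
∫ over [2, 3) of 2*t·t^(s-1) joins the sum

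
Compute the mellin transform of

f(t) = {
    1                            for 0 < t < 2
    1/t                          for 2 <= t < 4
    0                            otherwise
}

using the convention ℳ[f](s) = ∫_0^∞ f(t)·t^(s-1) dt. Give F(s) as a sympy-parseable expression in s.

peel off the common scale on t: 1 on [0, 1); 1/(2*t) on [1, 2)
strip the shared t-power: t on [0, 1); 1/2 on [1, 2)
f breaks at 2 into 2 integrals to sum
on [0, 2): add ∫ 1·t^(s-1) dt
[2, 4) adds the kernel integral of 1/t

2**(s - 2)*(2**s*s + 2*s - 4)/(s*(s - 1))
  Re(s) > 0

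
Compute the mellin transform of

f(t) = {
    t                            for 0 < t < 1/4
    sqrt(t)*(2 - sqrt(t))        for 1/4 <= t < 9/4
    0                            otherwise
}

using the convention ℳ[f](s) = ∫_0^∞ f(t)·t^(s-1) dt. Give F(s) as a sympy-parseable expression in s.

(6*3**(2*s)*s + 15*3**(2*s) - 4*s - 6)/(4*2**(2*s)*(2*s**2 + 3*s + 1))
  Re(s) > -1

undo the power substitution: t**2 on [0, 1/2); t*(2 - t) on [1/2, 3/2)
strip the shared t-power: t on [0, 1/2); 2 - t on [1/2, 3/2)
split f at 1/4: ℳ[f](s) collects 2 kernel integrals
segment [0, 1/4) carries t; integrate it
piece [1/4, 9/4): integrate sqrt(t)*(2 - sqrt(t)) against the kernel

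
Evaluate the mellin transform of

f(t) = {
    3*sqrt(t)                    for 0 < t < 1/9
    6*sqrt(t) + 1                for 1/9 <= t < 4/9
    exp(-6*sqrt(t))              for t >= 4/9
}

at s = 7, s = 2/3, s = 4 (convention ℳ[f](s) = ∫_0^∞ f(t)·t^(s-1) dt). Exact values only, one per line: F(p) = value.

F(7) = 77549/33480783 + 331990103*exp(-4)/38263752
F(2/3) = 18**(1/3)*(-33*2**(2/3) + 14*2**(1/3)*uppergamma(4/3, 4) + 276)/252
F(4) = 16319*exp(-4)/52488 + 3493/78732

back out the power substitution: 3*t on [0, 1/3); 6*t + 1 on [1/3, 2/3); exp(-6*t) on [2/3, ∞)
reversing the common scale on t: t on [0, 1); 2*t + 1 on [1, 2); exp(-2*t) on [2, ∞)
integrate the 3 segments split at 1/9, 4/9, then add the results
over [0, 1/9), the kernel integral of 3*sqrt(t) enters the sum
over [1/9, 4/9), the kernel integral of (6*sqrt(t) + 1) enters the sum
the [4/9, ∞) slice contributes ∫ exp(-6*sqrt(t))·t^(s-1) dt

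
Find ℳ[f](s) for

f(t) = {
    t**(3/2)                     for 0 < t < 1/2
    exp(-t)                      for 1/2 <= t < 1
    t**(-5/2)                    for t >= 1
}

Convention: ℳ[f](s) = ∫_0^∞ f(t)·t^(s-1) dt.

(2*2**s*(2*s - 5)*(2*s + 3)*uppergamma(s, 1/2) - 2*2**s*(2*s - 5)*(2*s + 3)*uppergamma(s, 1) - 4*2**s*(2*s + 3) + sqrt(2)*(2*s - 5))/(2*2**s*(2*s - 5)*(2*s + 3))
  -3/2 < Re(s) < 5/2

breakpoints 1/2, 1: one integral from each of the 3 segments
segment [0, 1/2) carries t**(3/2); integrate it
the [1/2, 1) slice contributes ∫ exp(-t)·t^(s-1) dt
∫ over [1, ∞) of t**(-5/2)·t^(s-1) joins the sum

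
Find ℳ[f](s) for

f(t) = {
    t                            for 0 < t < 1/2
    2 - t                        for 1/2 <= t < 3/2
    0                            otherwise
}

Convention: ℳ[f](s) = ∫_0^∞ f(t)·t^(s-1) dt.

the 2 pieces separated at 1/2 each add one integral
[0, 1/2) adds the kernel integral of t
on [1/2, 3/2) integrate f = (2 - t) against the kernel

(3**s*s + 4*3**s - 2*s - 4)/(2*2**s*s*(s + 1))
  Re(s) > -1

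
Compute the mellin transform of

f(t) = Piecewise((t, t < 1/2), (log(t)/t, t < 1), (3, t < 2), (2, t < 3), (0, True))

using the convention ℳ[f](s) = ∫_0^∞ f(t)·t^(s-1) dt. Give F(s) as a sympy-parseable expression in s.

the 4 pieces separated at 1/2, 1, 2 each add one integral
segment [0, 1/2) carries t; integrate it
∫ log(t)/t·t^(s-1) over [1/2, 1)
the [1, 2) slice contributes ∫ 3·t^(s-1) dt
∫ over [2, 3) of 2·t^(s-1) joins the sum

(2*2**(2*s)*(s + 1)*(s**2 - 2*s + 1) - 2*2**s*s*(s + 1) - 6*2**s*(s + 1)*(s**2 - 2*s + 1) + 4*6**s*(s + 1)*(s**2 - 2*s + 1) + 4*s**2*(s + 1)*log(2) - 4*s*(s + 1)*log(2) + 4*s*(s + 1) + s*(s**2 - 2*s + 1))/(2*2**s*s*(s + 1)*(s**2 - 2*s + 1))
  Re(s) > -1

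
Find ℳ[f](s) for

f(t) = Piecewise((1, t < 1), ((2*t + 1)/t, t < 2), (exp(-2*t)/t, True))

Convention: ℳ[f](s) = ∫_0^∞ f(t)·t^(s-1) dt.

(4*2**s*(1 - s) - 2*2**s + 5*4**s*(s - 1) + 4**s + 4*s*(s - 1)*uppergamma(s - 1, 4))/(2*2**s*s*(s - 1))
  Re(s) > 0

undo the shared t-power: t on [0, 1); 2*t + 1 on [1, 2); exp(-2*t) on [2, ∞)
decompose at 1, 2; ℳ[f](s) sums the 3 pieces' integrals
∫ over [0, 1) of 1·t^(s-1) joins the sum
for t in [1, 2): the term is ∫ (2*t + 1)/t·t^(s-1)
between 2 and ∞ the integrand is exp(-2*t)/t·t^(s-1)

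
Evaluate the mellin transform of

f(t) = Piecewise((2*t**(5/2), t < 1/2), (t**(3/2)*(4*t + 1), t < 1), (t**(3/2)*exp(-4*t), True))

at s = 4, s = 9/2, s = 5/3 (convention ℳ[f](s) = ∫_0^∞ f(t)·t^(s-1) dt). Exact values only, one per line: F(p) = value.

F(4) = -3*sqrt(2)/572 + 945*sqrt(pi)*erfc(2)/65536 + 16201*exp(-4)/16384 + 114/143
F(9/2) = 643*exp(-4)/512 + 657/896
F(5/3) = -33*2**(5/6)/950 + 2**(2/3)*uppergamma(19/6, 4)/128 + 606/475

undo the shared t-power: 2*t**2 on [0, 1/2); t*(4*t + 1) on [1/2, 1); t*exp(-4*t) on [1, ∞)
reversing the shared t-power: 2*t on [0, 1/2); 4*t + 1 on [1/2, 1); exp(-4*t) on [1, ∞)
peel off the common scale on t: t on [0, 1); 2*t + 1 on [1, 2); exp(-2*t) on [2, ∞)
split f at 1/2, 1: ℳ[f](s) collects 3 kernel integrals
segment [0, 1/2) carries 2*t**(5/2); integrate it
piece [1/2, 1): integrate t**(3/2)*(4*t + 1) against the kernel
segment [1, ∞) carries t**(3/2)*exp(-4*t); integrate it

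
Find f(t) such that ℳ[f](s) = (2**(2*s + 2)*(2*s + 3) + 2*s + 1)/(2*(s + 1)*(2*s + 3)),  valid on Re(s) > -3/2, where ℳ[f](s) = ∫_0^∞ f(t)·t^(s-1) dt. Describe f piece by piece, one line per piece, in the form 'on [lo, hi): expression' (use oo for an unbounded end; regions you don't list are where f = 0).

on [0, 1): t**(3/2)
on [1, 4): t/2

the power substitution comes off first: t**3 on [0, 1); t**2/2 on [1, 2)
reversing the shared t-power: t on [0, 1); 1/2 on [1, 2)
slice at 1, transform all 2 pieces, and sum them
segment 0 to 1 holds t**(3/2); add its integral
over [1, 4), the kernel integral of t/2 enters the sum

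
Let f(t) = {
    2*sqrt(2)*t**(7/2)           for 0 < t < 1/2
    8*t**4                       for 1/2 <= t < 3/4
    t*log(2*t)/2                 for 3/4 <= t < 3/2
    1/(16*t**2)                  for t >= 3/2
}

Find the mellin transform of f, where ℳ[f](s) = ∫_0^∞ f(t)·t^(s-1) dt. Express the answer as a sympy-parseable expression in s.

back out the shared t-power: 2*sqrt(2)*t**(3/2) on [0, 1/2); 8*t**2 on [1/2, 3/4); log(2*t)/(2*t) on [3/4, 3/2); …
undo the common scale on t: t**(3/2) on [0, 1); 2*t**2 on [1, 3/2); log(t)/t on [3/2, 3); …
slice at 1/2, 3/4, 3/2, transform all 4 pieces, and sum them
on [0, 1/2): add ∫ 2*sqrt(2)*t**(7/2)·t^(s-1) dt
∫ over [1/2, 3/4) of 8*t**4·t^(s-1) joins the sum
on [3/4, 3/2) integrate f = t*log(2*t)/2 against the kernel
piece [3/2, ∞): integrate 1/(16*t**2) against the kernel

2**(-2*s - 4)*(324*2**(s + 2)*(s - 2)*(s + 4)*(-2*s + (s + 2)**2 - 3) - 324*2**(s + 2)*(s - 2)*(2*s + 7)*(-2*s + (s + 2)**2 - 3) - 108*3**(s + 2)*(s - 2)*(s + 2)*(s + 4)*(2*s + 7)*log(3) + 108*3**(s + 2)*(s - 2)*(s + 2)*(s + 4)*(2*s + 7)*log(2) - 108*3**(s + 2)*(s - 2)*(s + 4)*(2*s + 7)*log(2) + 108*3**(s + 2)*(s - 2)*(s + 4)*(2*s + 7) + 108*3**(s + 2)*(s - 2)*(s + 4)*(2*s + 7)*log(3) + 729*3**(s + 2)*(s - 2)*(2*s + 7)*(-2*s + (s + 2)**2 - 3) + 54*6**(s + 2)*(s - 2)*(s + 2)*(s + 4)*(2*s + 7)*log(3) - 54*6**(s + 2)*(s - 2)*(s + 4)*(2*s + 7)*log(3) - 54*6**(s + 2)*(s - 2)*(s + 4)*(2*s + 7) - 2*6**(s + 2)*(s + 4)*(2*s + 7)*(-2*s + (s + 2)**2 - 3))/(162*(s - 2)*(s + 4)*(2*s + 7)*(-2*s + (s + 2)**2 - 3))
  -7/2 < Re(s) < 2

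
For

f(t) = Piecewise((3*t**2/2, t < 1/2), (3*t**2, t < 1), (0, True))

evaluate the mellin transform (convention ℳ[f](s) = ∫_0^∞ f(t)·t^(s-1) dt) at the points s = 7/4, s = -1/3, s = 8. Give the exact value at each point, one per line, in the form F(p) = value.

F(7/4) = 4/5 - 2**(1/4)/40
F(-1/3) = 9/5 - 9*2**(1/3)/40
F(8) = 6141/20480

decompose at 1/2; ℳ[f](s) sums the 2 pieces' integrals
segment [0, 1/2) carries 3*t**2/2; integrate it
∫ over [1/2, 1) of 3*t**2·t^(s-1) joins the sum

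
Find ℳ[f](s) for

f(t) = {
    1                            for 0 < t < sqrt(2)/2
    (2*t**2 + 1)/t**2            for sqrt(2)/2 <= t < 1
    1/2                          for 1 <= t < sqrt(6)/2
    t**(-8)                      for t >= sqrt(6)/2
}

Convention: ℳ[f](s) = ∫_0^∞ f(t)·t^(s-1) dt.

reversing the power substitution: 1 on [0, 1/2); (2*t + 1)/t on [1/2, 1); 1/2 on [1, 3/2); …
remove the shared t-power first: t on [0, 1/2); 2*t + 1 on [1/2, 1); t/2 on [1, 3/2); …
split f at sqrt(2)/2, 1, sqrt(6)/2: ℳ[f](s) collects 4 kernel integrals
piece [0, sqrt(2)/2): integrate 1 against the kernel
segment [sqrt(2)/2, 1) carries (2*t**2 + 1)/t**2; integrate it
the [1, sqrt(6)/2) slice contributes ∫ 1/2·t^(s-1) dt
segment [sqrt(6)/2, ∞) carries t**(-8); integrate it

(405*2**(s/2)*(s - 8)*(s - 2) + 324*2**(s/2)*(s - 8) - 32*3**(s/2)*s*(s - 2) + 81*3**(s/2)*(s - 8)*(s - 2) - 648*s - 486*(s - 8)*(s - 2) + 5184)/(162*2**(s/2)*s*(s - 8)*(s - 2))
  0 < Re(s) < 8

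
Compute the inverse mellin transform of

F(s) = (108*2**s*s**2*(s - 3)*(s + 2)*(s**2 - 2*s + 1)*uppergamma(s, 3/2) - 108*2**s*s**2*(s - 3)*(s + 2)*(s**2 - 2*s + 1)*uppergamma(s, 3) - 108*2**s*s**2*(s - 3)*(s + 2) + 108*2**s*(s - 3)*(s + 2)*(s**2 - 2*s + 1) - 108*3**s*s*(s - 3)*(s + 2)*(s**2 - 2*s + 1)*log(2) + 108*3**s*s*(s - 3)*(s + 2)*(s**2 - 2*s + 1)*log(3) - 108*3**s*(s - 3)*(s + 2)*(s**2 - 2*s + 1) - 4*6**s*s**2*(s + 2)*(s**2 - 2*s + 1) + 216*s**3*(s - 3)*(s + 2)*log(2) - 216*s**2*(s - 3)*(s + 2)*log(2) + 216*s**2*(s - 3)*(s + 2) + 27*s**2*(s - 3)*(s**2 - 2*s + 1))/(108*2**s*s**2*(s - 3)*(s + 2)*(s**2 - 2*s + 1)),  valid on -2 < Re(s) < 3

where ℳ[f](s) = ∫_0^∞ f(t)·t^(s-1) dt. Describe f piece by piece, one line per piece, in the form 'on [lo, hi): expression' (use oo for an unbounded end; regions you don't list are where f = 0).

integrate the 5 segments split at 1/2, 1, 3/2, 3, then add the results
piece [0, 1/2): integrate t**2 against the kernel
over [1/2, 1), the kernel integral of log(t)/t enters the sum
piece [1, 3/2): integrate log(t) against the kernel
segment [3/2, 3) carries exp(-t); integrate it
piece [3, ∞): integrate t**(-3) against the kernel

on [0, 1/2): t**2
on [1/2, 1): log(t)/t
on [1, 3/2): log(t)
on [3/2, 3): exp(-t)
on [3, oo): t**(-3)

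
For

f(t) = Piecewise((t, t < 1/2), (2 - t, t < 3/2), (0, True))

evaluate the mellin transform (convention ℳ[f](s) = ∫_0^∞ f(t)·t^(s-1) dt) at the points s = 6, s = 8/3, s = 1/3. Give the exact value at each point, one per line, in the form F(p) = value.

linearity at 1/2 turns ℳ[f](s) into 2 summed integrals
over [0, 1/2), the kernel integral of t enters the sum
∫ over [1/2, 3/2) of (2 - t)·t^(s-1) joins the sum

F(6) = 3637/2688
F(8/3) = 3*2**(1/3)*(-7 + 45*3**(2/3))/352
F(1/3) = 3*2**(2/3)*(-14 + 13*3**(1/3))/16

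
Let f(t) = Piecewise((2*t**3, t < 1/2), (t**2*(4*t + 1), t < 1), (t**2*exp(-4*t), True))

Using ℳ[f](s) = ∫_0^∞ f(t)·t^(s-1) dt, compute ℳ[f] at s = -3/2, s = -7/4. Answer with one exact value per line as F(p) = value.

reversing the shared t-power: 2*t on [0, 1/2); 4*t + 1 on [1/2, 1); exp(-4*t) on [1, ∞)
strip the common scale on t: t on [0, 1); 2*t + 1 on [1, 2); exp(-2*t) on [2, ∞)
cuts at 1/2, 1: linearity sums the 3 kernel integrals
∫ 2*t**3·t^(s-1) over [0, 1/2)
on [1/2, 1): add ∫ t**2*(4*t + 1)·t^(s-1) dt
for t in [1, ∞): the term is ∫ t**2*exp(-4*t)·t^(s-1)

F(-3/2) = -4*sqrt(2)/3 + sqrt(pi)*erfc(2)/2 + 14/3
F(-7/4) = -12*2**(3/4)/5 + sqrt(2)*uppergamma(1/4, 4)/2 + 36/5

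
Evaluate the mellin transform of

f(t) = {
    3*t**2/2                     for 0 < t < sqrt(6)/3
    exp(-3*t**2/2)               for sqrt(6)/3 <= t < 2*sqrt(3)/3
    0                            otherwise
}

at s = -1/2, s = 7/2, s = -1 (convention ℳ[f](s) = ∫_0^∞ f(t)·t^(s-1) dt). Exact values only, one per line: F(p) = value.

F(-1/2) = 24**(1/4)*(-3*uppergamma(-1/4, 2) + 3*uppergamma(-1/4, 1) + 4)/12
F(7/2) = 24**(1/4)*(-11*uppergamma(7/4, 2) + 4 + 11*uppergamma(7/4, 1))/99
F(-1) = sqrt(6)*(-sqrt(2) + 2*E + 2*(-sqrt(pi)*erfc(1) + sqrt(pi)*erfc(sqrt(2)) + 1)*exp(2))*exp(-2)/4

strip the power substitution: 3*t/2 on [0, 2/3); exp(-3*t/2) on [2/3, 4/3)
peel off the common scale on t: t on [0, 1); exp(-t) on [1, 2)
summing 2 kernel integrals split by sqrt(6)/3 yields ℳ[f](s)
over [0, sqrt(6)/3), the kernel integral of 3*t**2/2 enters the sum
over [sqrt(6)/3, 2*sqrt(3)/3), the kernel integral of exp(-3*t**2/2) enters the sum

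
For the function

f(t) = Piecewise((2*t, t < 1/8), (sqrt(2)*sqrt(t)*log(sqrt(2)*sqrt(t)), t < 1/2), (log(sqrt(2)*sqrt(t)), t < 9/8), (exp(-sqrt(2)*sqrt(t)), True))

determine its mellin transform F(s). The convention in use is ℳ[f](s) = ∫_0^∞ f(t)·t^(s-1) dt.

the common scale on t comes off first: t on [0, 1/4); sqrt(t)*log(sqrt(t)) on [1/4, 1); log(sqrt(t)) on [1, 9/4); …
remove the power substitution first: t**2 on [0, 1/2); t*log(t) on [1/2, 1); log(t) on [1, 3/2); …
summing 4 kernel integrals split by 1/8, 1/2, 9/8 yields ℳ[f](s)
between 0 and 1/8 the integrand is 2*t·t^(s-1)
∫ sqrt(2)*sqrt(t)*log(sqrt(2)*sqrt(t))·t^(s-1) over [1/8, 1/2)
on [1/2, 9/8) integrate f = log(sqrt(2)*sqrt(t)) against the kernel
between 9/8 and ∞ the integrand is exp(-sqrt(2)*sqrt(t))·t^(s-1)

(8*2**(2*s)*s**2*(s + 1)*(4*s**2 + 4*s + 1)*uppergamma(2*s, 3/2) - 8*2**(2*s)*s**2*(s + 1) + 2*2**(2*s)*(s + 1)*(4*s**2 + 4*s + 1) + 9**s*s*(s + 1)*(-4*log(2) + 4*log(3))*(4*s**2 + 4*s + 1) - 2*9**s*(s + 1)*(4*s**2 + 4*s + 1) + 8*s**3*(s + 1)*log(2) + 4*s**2*(s + 1)*log(2) + 4*s**2*(s + 1) + s**2*(4*s**2 + 4*s + 1))/(4*2**(3*s)*s**2*(s + 1)*(4*s**2 + 4*s + 1))
  Re(s) > -1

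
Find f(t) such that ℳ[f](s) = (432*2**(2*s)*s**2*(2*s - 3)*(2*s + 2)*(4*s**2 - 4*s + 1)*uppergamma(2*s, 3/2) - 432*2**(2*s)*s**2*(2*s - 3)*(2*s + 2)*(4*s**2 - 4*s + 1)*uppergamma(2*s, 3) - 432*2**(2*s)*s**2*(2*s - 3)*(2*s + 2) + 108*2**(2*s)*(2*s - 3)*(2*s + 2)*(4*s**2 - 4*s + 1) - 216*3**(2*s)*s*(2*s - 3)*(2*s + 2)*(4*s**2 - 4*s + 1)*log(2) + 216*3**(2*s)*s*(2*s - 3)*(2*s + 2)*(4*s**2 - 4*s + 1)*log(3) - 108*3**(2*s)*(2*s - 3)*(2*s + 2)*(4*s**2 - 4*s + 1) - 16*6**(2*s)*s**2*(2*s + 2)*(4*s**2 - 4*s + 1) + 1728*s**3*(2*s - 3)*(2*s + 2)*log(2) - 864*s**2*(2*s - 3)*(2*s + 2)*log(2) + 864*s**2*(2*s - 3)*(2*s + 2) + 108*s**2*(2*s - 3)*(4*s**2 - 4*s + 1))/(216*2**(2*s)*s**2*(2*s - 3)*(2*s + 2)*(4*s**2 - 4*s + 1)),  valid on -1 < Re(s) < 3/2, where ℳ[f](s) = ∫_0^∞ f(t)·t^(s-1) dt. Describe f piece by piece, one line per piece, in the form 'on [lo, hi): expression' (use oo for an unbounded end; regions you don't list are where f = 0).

on [0, 1/4): t
on [1/4, 1): log(sqrt(t))/sqrt(t)
on [1, 9/4): log(sqrt(t))
on [9/4, 9): exp(-sqrt(t))
on [9, oo): t**(-3/2)

undo the power substitution: t**2 on [0, 1/2); log(t)/t on [1/2, 1); log(t) on [1, 3/2); …
decompose at 1/4, 1, 9/4, 9; ℳ[f](s) sums the 5 pieces' integrals
between 0 and 1/4 the integrand is t·t^(s-1)
between 1/4 and 1 the integrand is log(sqrt(t))/sqrt(t)·t^(s-1)
piece [1, 9/4): integrate log(sqrt(t)) against the kernel
∫ exp(-sqrt(t))·t^(s-1) over [9/4, 9)
over [9, ∞), the kernel integral of t**(-3/2) enters the sum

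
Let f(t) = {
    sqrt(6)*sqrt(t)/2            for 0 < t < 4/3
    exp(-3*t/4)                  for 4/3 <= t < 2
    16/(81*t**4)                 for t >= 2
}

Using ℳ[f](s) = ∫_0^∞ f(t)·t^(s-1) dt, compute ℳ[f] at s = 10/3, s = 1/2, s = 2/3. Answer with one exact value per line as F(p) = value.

remove the common scale on t first: sqrt(t) on [0, 2); exp(-t/2) on [2, 3); t**(-4) on [3, ∞)
f breaks at 4/3, 2 into 3 integrals to sum
on [0, 4/3): add ∫ sqrt(6)*sqrt(t)/2·t^(s-1) dt
[4/3, 2) adds the kernel integral of exp(-3*t/4)
∫ over [2, ∞) of 16/(81*t**4)·t^(s-1) joins the sum

F(10/3) = -64*6**(2/3)*uppergamma(10/3, 3/2)/81 + 4*2**(1/3)/27 + 256*2**(1/6)*3**(2/3)/621 + 64*6**(2/3)*uppergamma(10/3, 1)/81
F(1/2) = sqrt(6)*(-567*sqrt(2)*sqrt(pi)*erfc(sqrt(6)/2) + 2*sqrt(3) + 567*sqrt(2)*sqrt(pi)*erfc(1) + 1134)/1701
F(2/3) = -2*6**(1/3)*uppergamma(2/3, 3/2)/3 + 2**(2/3)/270 + 2*6**(1/3)*uppergamma(2/3, 1)/3 + 4*2**(5/6)*3**(1/3)/7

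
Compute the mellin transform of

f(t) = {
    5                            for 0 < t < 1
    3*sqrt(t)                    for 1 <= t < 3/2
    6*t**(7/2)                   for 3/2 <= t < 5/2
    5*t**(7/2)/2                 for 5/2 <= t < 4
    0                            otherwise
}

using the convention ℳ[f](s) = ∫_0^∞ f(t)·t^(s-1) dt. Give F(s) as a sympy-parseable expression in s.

(6*(3/2)**(s + 1/2)*s*(2*s + 7) - 12*(3/2)**(s + 7/2)*s*(2*s + 1) + 5*4**(s + 7/2)*s*(2*s + 1) + 7*(5/2)**(s + 7/2)*s*(2*s + 1) - 6*s*(2*s + 7) + 5*(2*s + 1)*(2*s + 7))/(s*(2*s + 1)*(2*s + 7))
  Re(s) > 0

the 4 pieces separated at 1, 3/2, 5/2 each add one integral
segment [0, 1) carries 5; integrate it
[1, 3/2) adds the kernel integral of 3*sqrt(t)
for t in [3/2, 5/2): the term is ∫ 6*t**(7/2)·t^(s-1)
the [5/2, 4) slice contributes ∫ 5*t**(7/2)/2·t^(s-1) dt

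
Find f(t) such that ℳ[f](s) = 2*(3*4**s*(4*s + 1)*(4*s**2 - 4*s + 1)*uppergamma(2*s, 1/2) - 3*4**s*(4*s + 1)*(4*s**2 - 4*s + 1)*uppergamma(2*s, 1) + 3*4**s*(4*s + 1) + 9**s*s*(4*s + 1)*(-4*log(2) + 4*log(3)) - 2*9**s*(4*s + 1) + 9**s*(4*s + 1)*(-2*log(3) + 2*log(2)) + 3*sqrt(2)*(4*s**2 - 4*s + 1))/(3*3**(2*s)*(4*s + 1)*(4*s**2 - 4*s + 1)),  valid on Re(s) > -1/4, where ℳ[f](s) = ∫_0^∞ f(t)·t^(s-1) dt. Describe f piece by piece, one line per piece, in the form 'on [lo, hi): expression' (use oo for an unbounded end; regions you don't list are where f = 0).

on [0, 1/9): sqrt(6)*t**(1/4)/2
on [1/9, 4/9): exp(-3*sqrt(t)/2)
on [4/9, 1): 2*log(3*sqrt(t)/2)/(3*sqrt(t))

the power substitution comes off first: sqrt(6)*sqrt(t)/2 on [0, 1/3); exp(-3*t/2) on [1/3, 2/3); 2*log(3*t/2)/(3*t) on [2/3, 1)
undo the common scale on t: sqrt(2)*sqrt(t)/2 on [0, 1); exp(-t/2) on [1, 2); 2*log(t/2)/t on [2, 3)
the common scale on t comes off first: sqrt(t) on [0, 1/2); exp(-t) on [1/2, 1); log(t)/t on [1, 3/2)
linearity at 1/9, 4/9 turns ℳ[f](s) into 3 summed integrals
over [0, 1/9), the kernel integral of sqrt(6)*t**(1/4)/2 enters the sum
on [1/9, 4/9) integrate f = exp(-3*sqrt(t)/2) against the kernel
on [4/9, 1) integrate f = 2*log(3*sqrt(t)/2)/(3*sqrt(t)) against the kernel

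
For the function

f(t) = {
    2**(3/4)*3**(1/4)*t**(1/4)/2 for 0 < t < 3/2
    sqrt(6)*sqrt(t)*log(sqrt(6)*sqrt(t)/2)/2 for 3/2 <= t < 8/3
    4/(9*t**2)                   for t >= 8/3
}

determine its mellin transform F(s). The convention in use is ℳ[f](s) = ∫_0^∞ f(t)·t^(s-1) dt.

reversing the common scale on t: t**(1/4) on [0, 9/4); sqrt(t)*log(sqrt(t)) on [9/4, 4); t**(-2) on [4, ∞)
peel off the power substitution: sqrt(t) on [0, 3/2); t*log(t) on [3/2, 2); t**(-4) on [2, ∞)
summing 3 kernel integrals split by 3/2, 8/3 yields ℳ[f](s)
segment [0, 3/2) carries 2**(3/4)*3**(1/4)*t**(1/4)/2; integrate it
segment 3/2 to 8/3 holds sqrt(6)*sqrt(t)*log(sqrt(6)*sqrt(t)/2)/2; add its integral
on [8/3, ∞) integrate f = 4/(9*t**2) against the kernel

(64*2**(4*s)*s*(2*s - 4)*(4*s + 1)*log(2) - 32*2**(4*s)*(2*s - 4)*(4*s + 1) + 32*2**(4*s)*(2*s - 4)*(4*s + 1)*log(2) - 2**(4*s)*(4*s + 1)*(4*s**2 + 4*s + 1) - 48*3**(2*s)*s*(2*s - 4)*(4*s + 1)*log(3) + 48*3**(2*s)*s*(2*s - 4)*(4*s + 1)*log(2) - 24*3**(2*s)*(2*s - 4)*(4*s + 1)*log(3) + 24*3**(2*s)*(2*s - 4)*(4*s + 1)*log(2) + 24*3**(2*s)*(2*s - 4)*(4*s + 1) + 16*3**(2*s)*sqrt(6)*(2*s - 4)*(4*s**2 + 4*s + 1))/(8*2**(2*s)*(3/2)**s*(2*s - 4)*(4*s + 1)*(4*s**2 + 4*s + 1))
  -1/4 < Re(s) < 2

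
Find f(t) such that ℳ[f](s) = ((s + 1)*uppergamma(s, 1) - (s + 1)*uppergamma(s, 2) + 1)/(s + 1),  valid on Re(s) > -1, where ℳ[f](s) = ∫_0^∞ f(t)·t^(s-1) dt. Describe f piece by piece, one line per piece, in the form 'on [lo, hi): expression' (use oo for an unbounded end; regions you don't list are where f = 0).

cuts at 1: linearity sums the 2 kernel integrals
∫ t·t^(s-1) over [0, 1)
[1, 2) adds the kernel integral of exp(-t)

on [0, 1): t
on [1, 2): exp(-t)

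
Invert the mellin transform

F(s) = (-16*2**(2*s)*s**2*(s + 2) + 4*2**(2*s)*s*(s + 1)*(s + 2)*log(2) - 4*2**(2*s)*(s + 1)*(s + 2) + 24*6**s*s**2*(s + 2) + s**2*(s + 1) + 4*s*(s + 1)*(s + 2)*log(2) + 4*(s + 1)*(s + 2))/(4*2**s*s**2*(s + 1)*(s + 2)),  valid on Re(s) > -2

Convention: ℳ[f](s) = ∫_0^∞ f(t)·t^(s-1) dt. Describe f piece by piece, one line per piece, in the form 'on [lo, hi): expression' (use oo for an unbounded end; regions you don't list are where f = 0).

on [0, 1/2): t**2
on [1/2, 2): log(t)
on [2, 3): 2*t

cuts at 1/2, 2: linearity sums the 3 kernel integrals
for t in [0, 1/2): the term is ∫ t**2·t^(s-1)
piece [1/2, 2): integrate log(t) against the kernel
on [2, 3): add ∫ 2*t·t^(s-1) dt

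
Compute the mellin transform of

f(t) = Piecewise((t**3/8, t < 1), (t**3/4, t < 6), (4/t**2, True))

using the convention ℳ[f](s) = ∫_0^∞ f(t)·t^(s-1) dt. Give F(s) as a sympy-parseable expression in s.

invert the common scale on t to get t**3 on [0, 1/2); 2*t**3 on [1/2, 3); t**(-2) on [3, ∞)
reversing the shared t-power: t on [0, 1/2); 2*t on [1/2, 3); t**(-4) on [3, ∞)
slice at 1, 6, transform all 3 pieces, and sum them
piece [0, 1): integrate t**3/8 against the kernel
[1, 6) adds the kernel integral of t**3/4
[6, ∞) adds the kernel integral of 4/t**2

(3880*6**s*s - 7800*6**s - 9*s + 18)/(72*(s**2 + s - 6))
  -3 < Re(s) < 2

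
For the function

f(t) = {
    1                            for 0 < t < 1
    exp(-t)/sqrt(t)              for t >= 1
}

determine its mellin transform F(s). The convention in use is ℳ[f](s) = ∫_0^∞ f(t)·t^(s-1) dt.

the shared t-power comes off first: 1/sqrt(t) on [0, 1); exp(-t)/t on [1, ∞)
the shared t-power comes off first: sqrt(t) on [0, 1); exp(-t) on [1, ∞)
decompose at 1; ℳ[f](s) sums the 2 pieces' integrals
segment [0, 1) carries 1; integrate it
segment 1 to ∞ holds exp(-t)/sqrt(t); add its integral

uppergamma(s - 1/2, 1) + 1/s
  Re(s) > 0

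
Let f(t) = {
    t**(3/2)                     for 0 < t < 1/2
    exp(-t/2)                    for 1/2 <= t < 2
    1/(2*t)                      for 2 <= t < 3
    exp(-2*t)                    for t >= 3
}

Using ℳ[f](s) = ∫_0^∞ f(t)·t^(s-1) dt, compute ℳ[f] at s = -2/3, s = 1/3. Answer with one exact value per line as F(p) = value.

F(-2/3) = -2**(1/3)*uppergamma(-2/3, 1)/2 - 3**(1/3)/30 + 2**(2/3)*uppergamma(-2/3, 6) + 3*2**(1/3)/40 + 3*2**(1/6)/5 + 2**(1/3)*uppergamma(-2/3, 1/4)/2
F(1/3) = -3**(1/3)/4 - 2**(1/3)*uppergamma(1/3, 1) + 2**(2/3)*uppergamma(1/3, 6)/2 + 3*2**(1/6)/22 + 3*2**(1/3)/8 + 2**(1/3)*uppergamma(1/3, 1/4)

breakpoints 1/2, 2, 3: one integral from each of the 4 segments
between 0 and 1/2 the integrand is t**(3/2)·t^(s-1)
[1/2, 2) adds the kernel integral of exp(-t/2)
[2, 3) adds the kernel integral of 1/(2*t)
on [3, ∞): add ∫ exp(-2*t)·t^(s-1) dt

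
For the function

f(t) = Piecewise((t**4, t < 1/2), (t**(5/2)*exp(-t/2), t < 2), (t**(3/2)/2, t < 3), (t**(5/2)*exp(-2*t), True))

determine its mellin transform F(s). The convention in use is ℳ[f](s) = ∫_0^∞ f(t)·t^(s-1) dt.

undo the shared t-power: t**2 on [0, 1/2); sqrt(t)*exp(-t/2) on [1/2, 2); 1/(2*sqrt(t)) on [2, 3); …
reversing the shared t-power: t**(3/2) on [0, 1/2); exp(-t/2) on [1/2, 2); 1/(2*t) on [2, 3); …
f breaks at 1/2, 2, 3 into 4 integrals to sum
for t in [0, 1/2): the term is ∫ t**4·t^(s-1)
∫ over [1/2, 2) of t**(5/2)*exp(-t/2)·t^(s-1) joins the sum
between 2 and 3 the integrand is t**(3/2)/2·t^(s-1)
segment 3 to ∞ holds t**(5/2)*exp(-2*t); add its integral

12**(1/2 - s)*(-128*2**(2*s)*6**(s + 1/2)*(s + 4)*(2*s + 3)*uppergamma(s + 5/2, 1) - 64*2**(2*s)*6**(s + 1/2)*(s + 4) + 64*24**(s + 1/2)*(s + 4)*(2*s + 3)*uppergamma(s + 5/2, 1/4) + 288*6**(2*s)*(s + 4) + 4*6**(s + 1/2)*(s + 4)*(2*s + 3)*uppergamma(s + 5/2, 6) + sqrt(2)*6**(s + 1/2)*(2*s + 3))/(192*(s + 4)*(2*s + 3))
  Re(s) > -4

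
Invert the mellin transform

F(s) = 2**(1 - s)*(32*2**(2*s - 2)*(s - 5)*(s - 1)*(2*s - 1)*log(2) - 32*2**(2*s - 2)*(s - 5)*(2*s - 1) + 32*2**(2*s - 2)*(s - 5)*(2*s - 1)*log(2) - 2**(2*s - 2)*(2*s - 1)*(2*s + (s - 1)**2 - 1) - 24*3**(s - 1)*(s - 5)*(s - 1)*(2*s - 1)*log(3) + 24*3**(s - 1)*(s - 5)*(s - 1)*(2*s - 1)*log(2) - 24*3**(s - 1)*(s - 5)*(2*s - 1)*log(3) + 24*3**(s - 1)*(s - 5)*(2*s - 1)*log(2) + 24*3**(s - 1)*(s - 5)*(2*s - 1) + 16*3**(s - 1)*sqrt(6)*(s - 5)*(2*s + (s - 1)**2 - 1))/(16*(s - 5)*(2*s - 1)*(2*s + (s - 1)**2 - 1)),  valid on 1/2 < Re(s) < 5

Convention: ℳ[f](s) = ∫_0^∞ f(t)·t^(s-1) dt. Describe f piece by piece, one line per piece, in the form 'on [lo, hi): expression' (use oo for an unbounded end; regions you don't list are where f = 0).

on [0, 3/2): 1/sqrt(t)
on [3/2, 2): log(t)
on [2, oo): t**(-5)

invert the shared t-power to get sqrt(t) on [0, 3/2); t*log(t) on [3/2, 2); t**(-4) on [2, ∞)
treat the 3 regions marked off by 3/2, 2 separately and sum
between 0 and 3/2 the integrand is 1/sqrt(t)·t^(s-1)
over [3/2, 2), the kernel integral of log(t) enters the sum
on [2, ∞) integrate f = t**(-5) against the kernel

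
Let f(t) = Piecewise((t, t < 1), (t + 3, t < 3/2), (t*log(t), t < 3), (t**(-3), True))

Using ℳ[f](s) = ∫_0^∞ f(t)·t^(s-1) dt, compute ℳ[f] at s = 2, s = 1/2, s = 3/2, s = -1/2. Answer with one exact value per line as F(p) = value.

F(2) = 17/24 + 9*log(2)/8 + 63*log(3)/8
F(1/2) = -6 - 178*sqrt(3)/135 + log(2**(sqrt(6)/2)*3**(-sqrt(6)/2 + 2*sqrt(3))) + 23*sqrt(6)/6
F(3/2) = -922*sqrt(3)/675 - 2 + 213*sqrt(6)/100 + log(2**(9*sqrt(6)/20)*3**(-9*sqrt(6)/20 + 18*sqrt(3)/5))
F(-1/2) = -2266*sqrt(3)/567 + sqrt(6) + log(2**(sqrt(6))*3**(-sqrt(6) + 2*sqrt(3))) + 6

treat the 4 regions marked off by 1, 3/2, 3 separately and sum
the [0, 1) slice contributes ∫ t·t^(s-1) dt
on [1, 3/2): add ∫ (t + 3)·t^(s-1) dt
∫ t*log(t)·t^(s-1) over [3/2, 3)
over [3, ∞), the kernel integral of t**(-3) enters the sum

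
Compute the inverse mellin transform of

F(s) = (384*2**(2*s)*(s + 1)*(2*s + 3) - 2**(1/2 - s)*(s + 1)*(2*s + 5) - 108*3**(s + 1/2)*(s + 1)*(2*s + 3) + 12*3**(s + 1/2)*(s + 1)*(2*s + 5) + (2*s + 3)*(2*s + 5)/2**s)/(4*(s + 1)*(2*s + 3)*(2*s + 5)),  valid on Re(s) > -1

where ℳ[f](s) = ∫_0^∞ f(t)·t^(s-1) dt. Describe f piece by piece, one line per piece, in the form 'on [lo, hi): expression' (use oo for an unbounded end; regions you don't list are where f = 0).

breakpoints 1/2, 3: one integral from each of the 3 segments
∫ t/2·t^(s-1) over [0, 1/2)
the [1/2, 3) slice contributes ∫ t**(3/2)/2·t^(s-1) dt
piece [3, 4): integrate 3*t**(5/2)/2 against the kernel

on [0, 1/2): t/2
on [1/2, 3): t**(3/2)/2
on [3, 4): 3*t**(5/2)/2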